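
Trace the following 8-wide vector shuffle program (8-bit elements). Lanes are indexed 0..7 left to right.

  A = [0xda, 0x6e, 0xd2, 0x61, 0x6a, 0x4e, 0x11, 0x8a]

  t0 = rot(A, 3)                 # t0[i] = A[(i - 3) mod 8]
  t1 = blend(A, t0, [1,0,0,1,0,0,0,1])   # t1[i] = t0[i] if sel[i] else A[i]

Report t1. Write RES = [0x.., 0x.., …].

→ t0 |4e|11|8a|da|6e|d2|61|6a|
→ t1 |4e|6e|d2|da|6a|4e|11|6a|

RES = [0x4e, 0x6e, 0xd2, 0xda, 0x6a, 0x4e, 0x11, 0x6a]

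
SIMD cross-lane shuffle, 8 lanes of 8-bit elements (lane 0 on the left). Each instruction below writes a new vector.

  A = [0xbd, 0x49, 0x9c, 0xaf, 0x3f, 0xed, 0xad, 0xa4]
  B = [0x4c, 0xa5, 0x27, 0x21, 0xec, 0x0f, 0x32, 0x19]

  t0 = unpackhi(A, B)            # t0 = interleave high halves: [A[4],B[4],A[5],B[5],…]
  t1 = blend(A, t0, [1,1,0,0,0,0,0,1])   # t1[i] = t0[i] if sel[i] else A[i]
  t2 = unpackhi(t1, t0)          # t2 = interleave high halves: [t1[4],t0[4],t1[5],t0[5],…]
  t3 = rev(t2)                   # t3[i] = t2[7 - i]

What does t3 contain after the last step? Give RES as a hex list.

→ t0 |3f|ec|ed|0f|ad|32|a4|19|
→ t1 |3f|ec|9c|af|3f|ed|ad|19|
→ t2 |3f|ad|ed|32|ad|a4|19|19|
→ t3 |19|19|a4|ad|32|ed|ad|3f|

RES = [0x19, 0x19, 0xa4, 0xad, 0x32, 0xed, 0xad, 0x3f]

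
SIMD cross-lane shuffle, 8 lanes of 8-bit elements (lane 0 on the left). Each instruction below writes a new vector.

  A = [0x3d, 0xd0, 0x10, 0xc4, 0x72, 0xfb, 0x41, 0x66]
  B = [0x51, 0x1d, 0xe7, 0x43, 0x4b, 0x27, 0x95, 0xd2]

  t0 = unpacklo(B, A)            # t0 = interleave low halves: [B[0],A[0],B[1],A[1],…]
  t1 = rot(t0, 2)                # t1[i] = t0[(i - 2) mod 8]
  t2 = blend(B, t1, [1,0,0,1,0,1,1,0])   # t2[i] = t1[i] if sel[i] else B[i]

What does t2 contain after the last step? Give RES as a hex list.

RES = [0x43, 0x1d, 0xe7, 0x3d, 0x4b, 0xd0, 0xe7, 0xd2]

→ t0 |51|3d|1d|d0|e7|10|43|c4|
→ t1 |43|c4|51|3d|1d|d0|e7|10|
→ t2 |43|1d|e7|3d|4b|d0|e7|d2|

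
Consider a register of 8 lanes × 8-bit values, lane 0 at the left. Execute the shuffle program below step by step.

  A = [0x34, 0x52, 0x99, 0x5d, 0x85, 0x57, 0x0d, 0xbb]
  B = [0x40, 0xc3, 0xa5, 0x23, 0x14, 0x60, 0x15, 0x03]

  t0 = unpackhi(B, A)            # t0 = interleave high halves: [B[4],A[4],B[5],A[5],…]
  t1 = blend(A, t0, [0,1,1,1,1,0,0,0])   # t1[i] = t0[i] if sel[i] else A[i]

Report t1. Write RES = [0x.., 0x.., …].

t0 = [0x14, 0x85, 0x60, 0x57, 0x15, 0x0d, 0x03, 0xbb]
t1 = [0x34, 0x85, 0x60, 0x57, 0x15, 0x57, 0x0d, 0xbb]

RES = [0x34, 0x85, 0x60, 0x57, 0x15, 0x57, 0x0d, 0xbb]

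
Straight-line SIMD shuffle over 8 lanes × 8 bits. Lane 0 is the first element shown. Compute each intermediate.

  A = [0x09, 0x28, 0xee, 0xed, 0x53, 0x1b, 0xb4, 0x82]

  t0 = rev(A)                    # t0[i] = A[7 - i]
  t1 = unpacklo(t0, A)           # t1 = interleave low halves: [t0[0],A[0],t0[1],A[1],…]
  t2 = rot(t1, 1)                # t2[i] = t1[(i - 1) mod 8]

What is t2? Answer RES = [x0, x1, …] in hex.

  t0: 82 b4 1b 53 ed ee 28 09
  t1: 82 09 b4 28 1b ee 53 ed
  t2: ed 82 09 b4 28 1b ee 53

RES = [ 0xed  0x82  0x09  0xb4  0x28  0x1b  0xee  0x53 ]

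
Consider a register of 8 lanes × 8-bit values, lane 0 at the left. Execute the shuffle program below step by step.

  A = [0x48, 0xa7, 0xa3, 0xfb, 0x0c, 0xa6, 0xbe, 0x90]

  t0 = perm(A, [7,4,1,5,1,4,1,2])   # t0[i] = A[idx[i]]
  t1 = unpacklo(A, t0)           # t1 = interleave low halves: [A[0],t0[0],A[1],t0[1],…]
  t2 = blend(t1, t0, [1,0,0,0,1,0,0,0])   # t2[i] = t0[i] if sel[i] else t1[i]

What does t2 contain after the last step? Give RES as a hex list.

RES = [0x90, 0x90, 0xa7, 0x0c, 0xa7, 0xa7, 0xfb, 0xa6]

→ t0 |90|0c|a7|a6|a7|0c|a7|a3|
→ t1 |48|90|a7|0c|a3|a7|fb|a6|
→ t2 |90|90|a7|0c|a7|a7|fb|a6|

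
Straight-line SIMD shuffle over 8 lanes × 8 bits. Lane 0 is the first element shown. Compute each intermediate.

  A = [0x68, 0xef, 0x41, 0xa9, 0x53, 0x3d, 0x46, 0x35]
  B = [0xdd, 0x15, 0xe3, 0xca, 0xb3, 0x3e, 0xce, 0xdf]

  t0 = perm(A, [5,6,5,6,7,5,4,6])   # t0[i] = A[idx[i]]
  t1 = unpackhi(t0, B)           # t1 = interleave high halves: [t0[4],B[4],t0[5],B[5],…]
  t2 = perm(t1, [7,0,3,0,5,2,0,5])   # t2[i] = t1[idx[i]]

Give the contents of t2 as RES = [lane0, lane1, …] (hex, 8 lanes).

RES = [ 0xdf  0x35  0x3e  0x35  0xce  0x3d  0x35  0xce ]

  t0: 3d 46 3d 46 35 3d 53 46
  t1: 35 b3 3d 3e 53 ce 46 df
  t2: df 35 3e 35 ce 3d 35 ce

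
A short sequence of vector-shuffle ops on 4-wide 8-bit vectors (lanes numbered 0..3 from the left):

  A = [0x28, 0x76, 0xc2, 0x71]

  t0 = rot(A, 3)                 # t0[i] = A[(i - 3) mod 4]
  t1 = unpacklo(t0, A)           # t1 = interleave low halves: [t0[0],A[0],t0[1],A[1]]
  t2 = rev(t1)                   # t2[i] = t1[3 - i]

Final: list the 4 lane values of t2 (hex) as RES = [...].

RES = [0x76, 0xc2, 0x28, 0x76]

t0 = [0x76, 0xc2, 0x71, 0x28]
t1 = [0x76, 0x28, 0xc2, 0x76]
t2 = [0x76, 0xc2, 0x28, 0x76]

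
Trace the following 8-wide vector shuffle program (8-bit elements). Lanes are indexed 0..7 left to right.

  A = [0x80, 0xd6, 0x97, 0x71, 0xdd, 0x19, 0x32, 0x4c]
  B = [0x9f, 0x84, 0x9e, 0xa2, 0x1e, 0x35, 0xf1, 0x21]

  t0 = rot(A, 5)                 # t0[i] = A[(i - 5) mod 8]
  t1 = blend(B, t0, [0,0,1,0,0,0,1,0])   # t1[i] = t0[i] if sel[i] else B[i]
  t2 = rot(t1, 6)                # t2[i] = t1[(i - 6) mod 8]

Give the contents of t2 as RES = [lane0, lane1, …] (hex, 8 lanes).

RES = [ 0x19  0xa2  0x1e  0x35  0xd6  0x21  0x9f  0x84 ]

  t0: 71 dd 19 32 4c 80 d6 97
  t1: 9f 84 19 a2 1e 35 d6 21
  t2: 19 a2 1e 35 d6 21 9f 84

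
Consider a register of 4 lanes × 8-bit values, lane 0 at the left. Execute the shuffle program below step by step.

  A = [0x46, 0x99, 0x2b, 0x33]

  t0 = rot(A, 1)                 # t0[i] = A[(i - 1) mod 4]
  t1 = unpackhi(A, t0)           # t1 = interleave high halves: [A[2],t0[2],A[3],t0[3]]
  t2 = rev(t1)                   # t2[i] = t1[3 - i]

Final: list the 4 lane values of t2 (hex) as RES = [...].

RES = [0x2b, 0x33, 0x99, 0x2b]

t0 = [0x33, 0x46, 0x99, 0x2b]
t1 = [0x2b, 0x99, 0x33, 0x2b]
t2 = [0x2b, 0x33, 0x99, 0x2b]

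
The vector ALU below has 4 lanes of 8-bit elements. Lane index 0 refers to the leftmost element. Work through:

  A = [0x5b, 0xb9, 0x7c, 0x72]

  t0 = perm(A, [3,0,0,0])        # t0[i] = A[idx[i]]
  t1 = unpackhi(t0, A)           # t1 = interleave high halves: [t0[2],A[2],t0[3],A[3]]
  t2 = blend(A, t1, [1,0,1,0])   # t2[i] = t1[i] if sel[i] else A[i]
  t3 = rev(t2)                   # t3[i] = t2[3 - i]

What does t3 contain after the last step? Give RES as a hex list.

RES = [ 0x72  0x5b  0xb9  0x5b ]

t0 = [0x72, 0x5b, 0x5b, 0x5b]
t1 = [0x5b, 0x7c, 0x5b, 0x72]
t2 = [0x5b, 0xb9, 0x5b, 0x72]
t3 = [0x72, 0x5b, 0xb9, 0x5b]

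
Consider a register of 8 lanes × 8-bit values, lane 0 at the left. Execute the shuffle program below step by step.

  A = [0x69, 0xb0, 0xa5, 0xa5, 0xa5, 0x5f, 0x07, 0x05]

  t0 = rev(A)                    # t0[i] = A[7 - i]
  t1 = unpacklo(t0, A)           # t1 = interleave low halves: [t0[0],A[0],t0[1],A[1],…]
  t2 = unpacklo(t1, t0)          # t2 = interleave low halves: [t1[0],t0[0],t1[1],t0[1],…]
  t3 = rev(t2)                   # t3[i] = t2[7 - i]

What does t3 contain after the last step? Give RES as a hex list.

→ t0 |05|07|5f|a5|a5|a5|b0|69|
→ t1 |05|69|07|b0|5f|a5|a5|a5|
→ t2 |05|05|69|07|07|5f|b0|a5|
→ t3 |a5|b0|5f|07|07|69|05|05|

RES = [ 0xa5  0xb0  0x5f  0x07  0x07  0x69  0x05  0x05 ]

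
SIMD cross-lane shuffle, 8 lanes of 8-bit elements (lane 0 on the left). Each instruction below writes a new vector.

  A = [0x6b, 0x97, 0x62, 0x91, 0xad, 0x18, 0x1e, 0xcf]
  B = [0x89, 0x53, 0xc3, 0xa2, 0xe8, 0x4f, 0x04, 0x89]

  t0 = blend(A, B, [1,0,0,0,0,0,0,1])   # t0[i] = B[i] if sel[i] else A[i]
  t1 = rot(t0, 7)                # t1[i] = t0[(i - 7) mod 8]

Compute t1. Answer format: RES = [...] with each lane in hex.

RES = [ 0x97  0x62  0x91  0xad  0x18  0x1e  0x89  0x89 ]

→ t0 |89|97|62|91|ad|18|1e|89|
→ t1 |97|62|91|ad|18|1e|89|89|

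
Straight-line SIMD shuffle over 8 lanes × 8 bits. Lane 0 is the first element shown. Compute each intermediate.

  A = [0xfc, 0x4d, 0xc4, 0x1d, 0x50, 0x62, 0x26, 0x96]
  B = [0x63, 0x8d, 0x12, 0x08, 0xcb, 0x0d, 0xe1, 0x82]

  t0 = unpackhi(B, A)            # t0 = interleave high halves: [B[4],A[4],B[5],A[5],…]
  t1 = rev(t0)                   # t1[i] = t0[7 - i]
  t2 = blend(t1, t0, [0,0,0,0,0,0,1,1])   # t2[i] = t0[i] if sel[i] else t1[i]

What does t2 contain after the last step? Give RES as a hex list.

RES = [0x96, 0x82, 0x26, 0xe1, 0x62, 0x0d, 0x82, 0x96]

t0 = [0xcb, 0x50, 0x0d, 0x62, 0xe1, 0x26, 0x82, 0x96]
t1 = [0x96, 0x82, 0x26, 0xe1, 0x62, 0x0d, 0x50, 0xcb]
t2 = [0x96, 0x82, 0x26, 0xe1, 0x62, 0x0d, 0x82, 0x96]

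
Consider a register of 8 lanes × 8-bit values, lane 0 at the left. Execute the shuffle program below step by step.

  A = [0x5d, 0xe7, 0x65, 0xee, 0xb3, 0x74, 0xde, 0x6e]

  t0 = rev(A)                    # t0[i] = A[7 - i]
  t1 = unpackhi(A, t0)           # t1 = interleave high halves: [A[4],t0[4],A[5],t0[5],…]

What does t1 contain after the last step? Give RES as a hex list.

RES = [0xb3, 0xee, 0x74, 0x65, 0xde, 0xe7, 0x6e, 0x5d]

→ t0 |6e|de|74|b3|ee|65|e7|5d|
→ t1 |b3|ee|74|65|de|e7|6e|5d|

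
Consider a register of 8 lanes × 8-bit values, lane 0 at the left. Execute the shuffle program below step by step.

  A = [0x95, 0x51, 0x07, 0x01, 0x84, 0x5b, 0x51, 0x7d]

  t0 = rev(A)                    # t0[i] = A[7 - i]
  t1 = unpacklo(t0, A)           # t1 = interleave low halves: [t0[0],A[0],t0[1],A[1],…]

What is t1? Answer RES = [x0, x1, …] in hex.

→ t0 |7d|51|5b|84|01|07|51|95|
→ t1 |7d|95|51|51|5b|07|84|01|

RES = [ 0x7d  0x95  0x51  0x51  0x5b  0x07  0x84  0x01 ]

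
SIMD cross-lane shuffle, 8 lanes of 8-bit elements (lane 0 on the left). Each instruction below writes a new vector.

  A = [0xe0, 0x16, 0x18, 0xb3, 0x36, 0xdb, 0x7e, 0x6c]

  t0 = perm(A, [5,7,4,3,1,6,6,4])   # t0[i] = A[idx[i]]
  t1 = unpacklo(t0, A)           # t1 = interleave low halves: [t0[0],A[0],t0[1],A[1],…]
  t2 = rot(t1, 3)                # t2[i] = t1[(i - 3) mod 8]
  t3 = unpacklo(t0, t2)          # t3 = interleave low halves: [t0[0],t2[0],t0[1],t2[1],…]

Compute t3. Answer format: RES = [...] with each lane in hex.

RES = [ 0xdb  0x18  0x6c  0xb3  0x36  0xb3  0xb3  0xdb ]

  t0: db 6c 36 b3 16 7e 7e 36
  t1: db e0 6c 16 36 18 b3 b3
  t2: 18 b3 b3 db e0 6c 16 36
  t3: db 18 6c b3 36 b3 b3 db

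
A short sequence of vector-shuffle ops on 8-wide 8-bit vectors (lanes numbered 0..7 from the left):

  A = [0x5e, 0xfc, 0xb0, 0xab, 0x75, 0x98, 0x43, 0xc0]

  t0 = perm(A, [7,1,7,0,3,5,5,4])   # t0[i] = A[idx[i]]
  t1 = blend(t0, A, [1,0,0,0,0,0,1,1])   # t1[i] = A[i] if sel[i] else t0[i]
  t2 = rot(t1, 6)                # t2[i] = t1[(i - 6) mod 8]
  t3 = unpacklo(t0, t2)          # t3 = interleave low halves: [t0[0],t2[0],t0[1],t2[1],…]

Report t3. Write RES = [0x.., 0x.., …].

RES = [0xc0, 0xc0, 0xfc, 0x5e, 0xc0, 0xab, 0x5e, 0x98]

t0 = [0xc0, 0xfc, 0xc0, 0x5e, 0xab, 0x98, 0x98, 0x75]
t1 = [0x5e, 0xfc, 0xc0, 0x5e, 0xab, 0x98, 0x43, 0xc0]
t2 = [0xc0, 0x5e, 0xab, 0x98, 0x43, 0xc0, 0x5e, 0xfc]
t3 = [0xc0, 0xc0, 0xfc, 0x5e, 0xc0, 0xab, 0x5e, 0x98]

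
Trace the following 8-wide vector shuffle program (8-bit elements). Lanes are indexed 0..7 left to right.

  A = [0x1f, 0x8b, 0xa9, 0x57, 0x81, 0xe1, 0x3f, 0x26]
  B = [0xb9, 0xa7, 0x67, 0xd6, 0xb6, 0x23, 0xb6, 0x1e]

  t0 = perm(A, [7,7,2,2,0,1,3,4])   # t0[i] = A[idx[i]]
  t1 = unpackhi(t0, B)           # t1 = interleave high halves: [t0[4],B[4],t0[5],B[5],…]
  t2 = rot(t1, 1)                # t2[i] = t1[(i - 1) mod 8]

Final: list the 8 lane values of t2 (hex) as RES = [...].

t0 = [0x26, 0x26, 0xa9, 0xa9, 0x1f, 0x8b, 0x57, 0x81]
t1 = [0x1f, 0xb6, 0x8b, 0x23, 0x57, 0xb6, 0x81, 0x1e]
t2 = [0x1e, 0x1f, 0xb6, 0x8b, 0x23, 0x57, 0xb6, 0x81]

RES = [0x1e, 0x1f, 0xb6, 0x8b, 0x23, 0x57, 0xb6, 0x81]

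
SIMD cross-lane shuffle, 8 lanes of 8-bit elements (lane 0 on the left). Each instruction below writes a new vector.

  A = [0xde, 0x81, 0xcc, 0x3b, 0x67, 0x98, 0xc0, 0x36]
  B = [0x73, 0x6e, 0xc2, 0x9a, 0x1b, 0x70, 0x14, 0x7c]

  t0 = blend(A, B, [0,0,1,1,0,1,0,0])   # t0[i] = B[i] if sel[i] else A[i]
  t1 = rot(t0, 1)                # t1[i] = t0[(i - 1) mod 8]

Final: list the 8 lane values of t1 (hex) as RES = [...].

RES = [0x36, 0xde, 0x81, 0xc2, 0x9a, 0x67, 0x70, 0xc0]

→ t0 |de|81|c2|9a|67|70|c0|36|
→ t1 |36|de|81|c2|9a|67|70|c0|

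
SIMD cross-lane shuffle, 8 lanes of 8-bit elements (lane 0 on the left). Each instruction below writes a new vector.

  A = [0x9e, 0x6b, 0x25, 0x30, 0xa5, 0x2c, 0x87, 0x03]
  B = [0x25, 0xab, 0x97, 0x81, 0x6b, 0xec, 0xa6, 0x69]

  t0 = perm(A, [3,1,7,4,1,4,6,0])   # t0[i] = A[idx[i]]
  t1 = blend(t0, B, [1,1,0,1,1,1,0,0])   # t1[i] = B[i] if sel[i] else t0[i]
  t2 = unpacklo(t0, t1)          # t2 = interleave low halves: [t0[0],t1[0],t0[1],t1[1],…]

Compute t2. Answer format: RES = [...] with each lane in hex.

→ t0 |30|6b|03|a5|6b|a5|87|9e|
→ t1 |25|ab|03|81|6b|ec|87|9e|
→ t2 |30|25|6b|ab|03|03|a5|81|

RES = [ 0x30  0x25  0x6b  0xab  0x03  0x03  0xa5  0x81 ]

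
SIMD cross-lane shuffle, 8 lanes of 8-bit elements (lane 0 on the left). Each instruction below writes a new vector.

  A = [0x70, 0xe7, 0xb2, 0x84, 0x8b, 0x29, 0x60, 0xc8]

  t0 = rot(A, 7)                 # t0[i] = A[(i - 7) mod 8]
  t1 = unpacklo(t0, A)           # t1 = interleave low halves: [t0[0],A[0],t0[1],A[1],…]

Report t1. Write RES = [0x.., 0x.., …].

t0 = [0xe7, 0xb2, 0x84, 0x8b, 0x29, 0x60, 0xc8, 0x70]
t1 = [0xe7, 0x70, 0xb2, 0xe7, 0x84, 0xb2, 0x8b, 0x84]

RES = [0xe7, 0x70, 0xb2, 0xe7, 0x84, 0xb2, 0x8b, 0x84]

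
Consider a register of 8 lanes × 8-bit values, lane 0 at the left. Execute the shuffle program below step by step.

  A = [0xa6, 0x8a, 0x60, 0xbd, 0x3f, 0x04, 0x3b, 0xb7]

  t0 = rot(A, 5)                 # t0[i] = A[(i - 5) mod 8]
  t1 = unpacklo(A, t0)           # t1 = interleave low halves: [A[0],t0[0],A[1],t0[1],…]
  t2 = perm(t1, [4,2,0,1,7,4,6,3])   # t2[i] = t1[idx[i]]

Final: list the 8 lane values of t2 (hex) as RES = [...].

→ t0 |bd|3f|04|3b|b7|a6|8a|60|
→ t1 |a6|bd|8a|3f|60|04|bd|3b|
→ t2 |60|8a|a6|bd|3b|60|bd|3f|

RES = [0x60, 0x8a, 0xa6, 0xbd, 0x3b, 0x60, 0xbd, 0x3f]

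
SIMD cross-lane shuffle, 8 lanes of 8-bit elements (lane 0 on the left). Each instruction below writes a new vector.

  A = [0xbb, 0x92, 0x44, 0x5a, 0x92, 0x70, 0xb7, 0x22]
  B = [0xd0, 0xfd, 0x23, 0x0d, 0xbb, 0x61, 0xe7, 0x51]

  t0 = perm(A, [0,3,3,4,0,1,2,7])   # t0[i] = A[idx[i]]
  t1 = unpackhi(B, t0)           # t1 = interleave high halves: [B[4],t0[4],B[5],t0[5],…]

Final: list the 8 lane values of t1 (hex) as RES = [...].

RES = [ 0xbb  0xbb  0x61  0x92  0xe7  0x44  0x51  0x22 ]

  t0: bb 5a 5a 92 bb 92 44 22
  t1: bb bb 61 92 e7 44 51 22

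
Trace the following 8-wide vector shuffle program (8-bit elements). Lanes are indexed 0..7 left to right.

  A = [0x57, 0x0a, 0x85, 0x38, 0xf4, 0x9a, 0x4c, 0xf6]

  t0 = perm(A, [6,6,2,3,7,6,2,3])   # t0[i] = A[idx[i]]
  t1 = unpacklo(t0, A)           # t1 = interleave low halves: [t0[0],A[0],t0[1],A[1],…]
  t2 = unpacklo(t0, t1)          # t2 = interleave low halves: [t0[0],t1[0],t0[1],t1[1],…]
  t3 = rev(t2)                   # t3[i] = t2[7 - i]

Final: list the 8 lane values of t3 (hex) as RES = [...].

t0 = [0x4c, 0x4c, 0x85, 0x38, 0xf6, 0x4c, 0x85, 0x38]
t1 = [0x4c, 0x57, 0x4c, 0x0a, 0x85, 0x85, 0x38, 0x38]
t2 = [0x4c, 0x4c, 0x4c, 0x57, 0x85, 0x4c, 0x38, 0x0a]
t3 = [0x0a, 0x38, 0x4c, 0x85, 0x57, 0x4c, 0x4c, 0x4c]

RES = [0x0a, 0x38, 0x4c, 0x85, 0x57, 0x4c, 0x4c, 0x4c]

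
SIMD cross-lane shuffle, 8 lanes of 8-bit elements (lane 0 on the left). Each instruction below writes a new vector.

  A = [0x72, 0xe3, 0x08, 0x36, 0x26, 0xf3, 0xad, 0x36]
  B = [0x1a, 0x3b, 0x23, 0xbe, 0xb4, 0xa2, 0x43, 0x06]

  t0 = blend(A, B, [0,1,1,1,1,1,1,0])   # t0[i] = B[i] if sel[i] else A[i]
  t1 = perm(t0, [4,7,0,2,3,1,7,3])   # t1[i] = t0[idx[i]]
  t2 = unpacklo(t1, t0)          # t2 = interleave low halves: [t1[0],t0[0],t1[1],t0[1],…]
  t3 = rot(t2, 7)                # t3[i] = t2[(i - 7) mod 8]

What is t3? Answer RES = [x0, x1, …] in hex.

RES = [ 0x72  0x36  0x3b  0x72  0x23  0x23  0xbe  0xb4 ]

→ t0 |72|3b|23|be|b4|a2|43|36|
→ t1 |b4|36|72|23|be|3b|36|be|
→ t2 |b4|72|36|3b|72|23|23|be|
→ t3 |72|36|3b|72|23|23|be|b4|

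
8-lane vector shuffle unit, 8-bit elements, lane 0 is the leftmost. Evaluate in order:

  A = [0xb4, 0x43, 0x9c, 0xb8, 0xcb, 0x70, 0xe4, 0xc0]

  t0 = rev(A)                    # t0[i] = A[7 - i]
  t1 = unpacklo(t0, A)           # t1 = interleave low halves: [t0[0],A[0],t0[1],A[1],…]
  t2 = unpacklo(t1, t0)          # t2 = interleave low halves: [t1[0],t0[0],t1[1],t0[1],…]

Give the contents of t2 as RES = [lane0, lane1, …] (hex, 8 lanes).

t0 = [0xc0, 0xe4, 0x70, 0xcb, 0xb8, 0x9c, 0x43, 0xb4]
t1 = [0xc0, 0xb4, 0xe4, 0x43, 0x70, 0x9c, 0xcb, 0xb8]
t2 = [0xc0, 0xc0, 0xb4, 0xe4, 0xe4, 0x70, 0x43, 0xcb]

RES = [ 0xc0  0xc0  0xb4  0xe4  0xe4  0x70  0x43  0xcb ]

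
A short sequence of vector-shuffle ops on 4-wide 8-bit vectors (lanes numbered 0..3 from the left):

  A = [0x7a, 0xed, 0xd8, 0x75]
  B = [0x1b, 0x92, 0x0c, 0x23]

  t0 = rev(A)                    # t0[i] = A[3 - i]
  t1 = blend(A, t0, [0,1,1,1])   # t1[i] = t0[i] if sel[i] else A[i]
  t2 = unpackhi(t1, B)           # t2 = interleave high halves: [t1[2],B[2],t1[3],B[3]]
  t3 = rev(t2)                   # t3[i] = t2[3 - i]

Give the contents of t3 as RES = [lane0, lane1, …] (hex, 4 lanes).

RES = [0x23, 0x7a, 0x0c, 0xed]

→ t0 |75|d8|ed|7a|
→ t1 |7a|d8|ed|7a|
→ t2 |ed|0c|7a|23|
→ t3 |23|7a|0c|ed|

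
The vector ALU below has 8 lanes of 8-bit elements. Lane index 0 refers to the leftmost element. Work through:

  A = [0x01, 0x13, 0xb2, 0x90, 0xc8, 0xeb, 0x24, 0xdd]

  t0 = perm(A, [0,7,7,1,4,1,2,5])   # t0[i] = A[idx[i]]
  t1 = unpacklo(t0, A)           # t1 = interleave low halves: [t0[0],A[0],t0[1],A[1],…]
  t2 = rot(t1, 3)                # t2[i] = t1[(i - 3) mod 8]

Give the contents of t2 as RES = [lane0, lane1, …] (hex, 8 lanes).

t0 = [0x01, 0xdd, 0xdd, 0x13, 0xc8, 0x13, 0xb2, 0xeb]
t1 = [0x01, 0x01, 0xdd, 0x13, 0xdd, 0xb2, 0x13, 0x90]
t2 = [0xb2, 0x13, 0x90, 0x01, 0x01, 0xdd, 0x13, 0xdd]

RES = [0xb2, 0x13, 0x90, 0x01, 0x01, 0xdd, 0x13, 0xdd]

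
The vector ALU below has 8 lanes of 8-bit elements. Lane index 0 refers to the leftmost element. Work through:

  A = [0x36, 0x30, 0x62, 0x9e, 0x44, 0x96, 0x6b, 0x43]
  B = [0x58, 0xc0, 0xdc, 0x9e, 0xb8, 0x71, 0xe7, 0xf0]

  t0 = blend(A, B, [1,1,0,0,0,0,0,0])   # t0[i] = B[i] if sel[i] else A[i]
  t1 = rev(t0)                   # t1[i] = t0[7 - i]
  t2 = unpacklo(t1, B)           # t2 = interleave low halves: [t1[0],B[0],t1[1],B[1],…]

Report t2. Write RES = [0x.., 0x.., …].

t0 = [0x58, 0xc0, 0x62, 0x9e, 0x44, 0x96, 0x6b, 0x43]
t1 = [0x43, 0x6b, 0x96, 0x44, 0x9e, 0x62, 0xc0, 0x58]
t2 = [0x43, 0x58, 0x6b, 0xc0, 0x96, 0xdc, 0x44, 0x9e]

RES = [ 0x43  0x58  0x6b  0xc0  0x96  0xdc  0x44  0x9e ]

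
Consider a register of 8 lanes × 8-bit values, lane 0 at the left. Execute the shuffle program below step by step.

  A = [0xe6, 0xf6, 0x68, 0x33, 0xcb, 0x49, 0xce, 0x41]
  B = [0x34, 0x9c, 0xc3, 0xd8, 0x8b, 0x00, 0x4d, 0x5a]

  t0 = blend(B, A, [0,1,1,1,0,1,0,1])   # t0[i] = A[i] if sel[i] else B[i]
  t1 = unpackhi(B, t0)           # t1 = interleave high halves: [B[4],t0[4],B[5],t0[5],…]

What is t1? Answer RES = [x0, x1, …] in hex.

RES = [0x8b, 0x8b, 0x00, 0x49, 0x4d, 0x4d, 0x5a, 0x41]

  t0: 34 f6 68 33 8b 49 4d 41
  t1: 8b 8b 00 49 4d 4d 5a 41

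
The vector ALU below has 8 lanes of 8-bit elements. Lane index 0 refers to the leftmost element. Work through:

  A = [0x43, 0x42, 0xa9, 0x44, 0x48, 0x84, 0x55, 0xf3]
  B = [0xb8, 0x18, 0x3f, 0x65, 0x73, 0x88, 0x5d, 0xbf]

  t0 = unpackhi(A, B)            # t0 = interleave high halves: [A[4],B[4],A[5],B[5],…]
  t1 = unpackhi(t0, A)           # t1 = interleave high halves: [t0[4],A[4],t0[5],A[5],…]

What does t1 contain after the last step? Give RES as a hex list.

RES = [0x55, 0x48, 0x5d, 0x84, 0xf3, 0x55, 0xbf, 0xf3]

→ t0 |48|73|84|88|55|5d|f3|bf|
→ t1 |55|48|5d|84|f3|55|bf|f3|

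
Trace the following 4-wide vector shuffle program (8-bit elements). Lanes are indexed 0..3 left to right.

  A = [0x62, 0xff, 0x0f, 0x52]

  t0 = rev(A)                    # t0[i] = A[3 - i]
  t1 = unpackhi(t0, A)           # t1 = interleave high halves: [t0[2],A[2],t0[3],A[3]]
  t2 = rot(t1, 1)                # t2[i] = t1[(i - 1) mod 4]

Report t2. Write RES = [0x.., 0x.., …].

t0 = [0x52, 0x0f, 0xff, 0x62]
t1 = [0xff, 0x0f, 0x62, 0x52]
t2 = [0x52, 0xff, 0x0f, 0x62]

RES = [0x52, 0xff, 0x0f, 0x62]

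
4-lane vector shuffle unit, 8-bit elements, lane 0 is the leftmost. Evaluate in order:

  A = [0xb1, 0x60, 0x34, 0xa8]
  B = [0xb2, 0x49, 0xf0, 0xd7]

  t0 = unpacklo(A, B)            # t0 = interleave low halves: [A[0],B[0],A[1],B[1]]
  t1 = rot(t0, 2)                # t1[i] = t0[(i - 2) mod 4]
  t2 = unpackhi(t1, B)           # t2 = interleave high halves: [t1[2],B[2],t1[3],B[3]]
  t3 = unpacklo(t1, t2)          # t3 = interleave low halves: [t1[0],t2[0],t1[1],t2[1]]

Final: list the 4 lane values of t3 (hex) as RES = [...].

  t0: b1 b2 60 49
  t1: 60 49 b1 b2
  t2: b1 f0 b2 d7
  t3: 60 b1 49 f0

RES = [ 0x60  0xb1  0x49  0xf0 ]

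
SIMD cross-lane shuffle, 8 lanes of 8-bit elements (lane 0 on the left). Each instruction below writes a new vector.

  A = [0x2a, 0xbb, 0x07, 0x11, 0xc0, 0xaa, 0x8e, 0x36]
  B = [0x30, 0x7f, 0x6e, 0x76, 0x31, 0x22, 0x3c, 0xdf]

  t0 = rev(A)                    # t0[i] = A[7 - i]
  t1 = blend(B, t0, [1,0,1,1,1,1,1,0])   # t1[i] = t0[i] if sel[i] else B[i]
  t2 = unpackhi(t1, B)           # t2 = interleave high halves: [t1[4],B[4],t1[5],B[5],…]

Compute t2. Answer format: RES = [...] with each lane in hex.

→ t0 |36|8e|aa|c0|11|07|bb|2a|
→ t1 |36|7f|aa|c0|11|07|bb|df|
→ t2 |11|31|07|22|bb|3c|df|df|

RES = [0x11, 0x31, 0x07, 0x22, 0xbb, 0x3c, 0xdf, 0xdf]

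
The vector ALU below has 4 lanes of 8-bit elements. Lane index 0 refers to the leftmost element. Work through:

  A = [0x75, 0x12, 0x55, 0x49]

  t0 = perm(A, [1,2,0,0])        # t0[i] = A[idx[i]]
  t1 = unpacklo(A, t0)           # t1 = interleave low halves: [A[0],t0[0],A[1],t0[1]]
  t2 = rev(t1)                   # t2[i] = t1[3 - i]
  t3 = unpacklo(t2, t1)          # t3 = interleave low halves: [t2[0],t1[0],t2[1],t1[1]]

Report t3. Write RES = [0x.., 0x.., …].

  t0: 12 55 75 75
  t1: 75 12 12 55
  t2: 55 12 12 75
  t3: 55 75 12 12

RES = [ 0x55  0x75  0x12  0x12 ]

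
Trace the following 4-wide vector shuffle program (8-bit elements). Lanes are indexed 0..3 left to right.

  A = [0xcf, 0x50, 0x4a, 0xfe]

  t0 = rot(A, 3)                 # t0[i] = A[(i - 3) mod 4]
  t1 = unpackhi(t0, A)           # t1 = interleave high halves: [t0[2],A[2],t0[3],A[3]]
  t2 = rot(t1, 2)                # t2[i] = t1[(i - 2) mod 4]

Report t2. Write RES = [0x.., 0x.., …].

  t0: 50 4a fe cf
  t1: fe 4a cf fe
  t2: cf fe fe 4a

RES = [ 0xcf  0xfe  0xfe  0x4a ]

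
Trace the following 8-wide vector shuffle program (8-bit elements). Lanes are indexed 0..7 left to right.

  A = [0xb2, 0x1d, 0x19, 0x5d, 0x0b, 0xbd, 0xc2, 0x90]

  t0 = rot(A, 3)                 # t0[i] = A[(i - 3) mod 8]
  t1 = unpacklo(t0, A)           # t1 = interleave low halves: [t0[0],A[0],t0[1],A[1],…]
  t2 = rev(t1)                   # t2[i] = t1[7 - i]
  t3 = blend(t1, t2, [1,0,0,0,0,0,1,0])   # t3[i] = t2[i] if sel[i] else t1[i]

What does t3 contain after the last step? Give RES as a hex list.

  t0: bd c2 90 b2 1d 19 5d 0b
  t1: bd b2 c2 1d 90 19 b2 5d
  t2: 5d b2 19 90 1d c2 b2 bd
  t3: 5d b2 c2 1d 90 19 b2 5d

RES = [ 0x5d  0xb2  0xc2  0x1d  0x90  0x19  0xb2  0x5d ]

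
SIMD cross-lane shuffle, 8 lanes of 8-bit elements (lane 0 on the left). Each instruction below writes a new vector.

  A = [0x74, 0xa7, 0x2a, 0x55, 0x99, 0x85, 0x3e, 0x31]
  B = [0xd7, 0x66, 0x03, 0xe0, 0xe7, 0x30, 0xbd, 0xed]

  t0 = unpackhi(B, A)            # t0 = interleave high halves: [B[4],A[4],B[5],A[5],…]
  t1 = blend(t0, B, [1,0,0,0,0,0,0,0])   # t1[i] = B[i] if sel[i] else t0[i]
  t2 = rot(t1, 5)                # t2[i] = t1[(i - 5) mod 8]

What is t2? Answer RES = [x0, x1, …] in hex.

RES = [0x85, 0xbd, 0x3e, 0xed, 0x31, 0xd7, 0x99, 0x30]

t0 = [0xe7, 0x99, 0x30, 0x85, 0xbd, 0x3e, 0xed, 0x31]
t1 = [0xd7, 0x99, 0x30, 0x85, 0xbd, 0x3e, 0xed, 0x31]
t2 = [0x85, 0xbd, 0x3e, 0xed, 0x31, 0xd7, 0x99, 0x30]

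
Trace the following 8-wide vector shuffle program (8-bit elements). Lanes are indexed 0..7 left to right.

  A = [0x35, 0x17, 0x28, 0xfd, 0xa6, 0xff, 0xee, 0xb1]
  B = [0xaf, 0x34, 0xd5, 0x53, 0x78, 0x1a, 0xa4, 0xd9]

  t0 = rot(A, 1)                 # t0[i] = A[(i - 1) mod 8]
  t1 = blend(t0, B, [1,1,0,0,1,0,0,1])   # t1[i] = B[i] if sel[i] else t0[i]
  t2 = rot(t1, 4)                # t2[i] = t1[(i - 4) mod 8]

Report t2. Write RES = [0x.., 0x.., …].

RES = [0x78, 0xa6, 0xff, 0xd9, 0xaf, 0x34, 0x17, 0x28]

t0 = [0xb1, 0x35, 0x17, 0x28, 0xfd, 0xa6, 0xff, 0xee]
t1 = [0xaf, 0x34, 0x17, 0x28, 0x78, 0xa6, 0xff, 0xd9]
t2 = [0x78, 0xa6, 0xff, 0xd9, 0xaf, 0x34, 0x17, 0x28]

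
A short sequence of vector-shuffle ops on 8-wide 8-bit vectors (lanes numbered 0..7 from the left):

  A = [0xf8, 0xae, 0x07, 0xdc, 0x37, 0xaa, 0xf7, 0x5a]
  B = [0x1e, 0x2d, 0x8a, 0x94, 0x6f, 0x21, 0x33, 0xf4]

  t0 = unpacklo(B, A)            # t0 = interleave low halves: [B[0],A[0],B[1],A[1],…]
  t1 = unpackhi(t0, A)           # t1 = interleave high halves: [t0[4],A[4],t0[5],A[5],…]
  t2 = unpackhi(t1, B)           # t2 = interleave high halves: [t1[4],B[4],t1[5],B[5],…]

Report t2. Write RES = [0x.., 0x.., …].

  t0: 1e f8 2d ae 8a 07 94 dc
  t1: 8a 37 07 aa 94 f7 dc 5a
  t2: 94 6f f7 21 dc 33 5a f4

RES = [ 0x94  0x6f  0xf7  0x21  0xdc  0x33  0x5a  0xf4 ]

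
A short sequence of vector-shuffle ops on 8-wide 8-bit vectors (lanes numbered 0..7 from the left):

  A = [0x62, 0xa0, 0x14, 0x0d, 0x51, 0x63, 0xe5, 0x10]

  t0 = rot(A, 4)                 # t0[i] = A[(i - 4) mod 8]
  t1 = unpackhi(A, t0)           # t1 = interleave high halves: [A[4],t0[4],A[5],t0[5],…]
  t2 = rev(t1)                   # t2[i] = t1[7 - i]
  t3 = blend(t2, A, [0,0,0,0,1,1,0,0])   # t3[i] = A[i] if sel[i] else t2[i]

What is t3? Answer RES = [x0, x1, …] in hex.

RES = [0x0d, 0x10, 0x14, 0xe5, 0x51, 0x63, 0x62, 0x51]

  t0: 51 63 e5 10 62 a0 14 0d
  t1: 51 62 63 a0 e5 14 10 0d
  t2: 0d 10 14 e5 a0 63 62 51
  t3: 0d 10 14 e5 51 63 62 51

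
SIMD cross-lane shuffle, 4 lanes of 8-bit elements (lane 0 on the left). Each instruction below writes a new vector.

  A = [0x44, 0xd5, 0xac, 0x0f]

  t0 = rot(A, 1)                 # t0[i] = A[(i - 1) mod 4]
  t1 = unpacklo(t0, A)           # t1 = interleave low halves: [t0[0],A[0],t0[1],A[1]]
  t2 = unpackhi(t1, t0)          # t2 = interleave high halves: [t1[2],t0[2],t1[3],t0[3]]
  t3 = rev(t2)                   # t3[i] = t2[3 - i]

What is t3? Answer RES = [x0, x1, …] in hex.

RES = [0xac, 0xd5, 0xd5, 0x44]

→ t0 |0f|44|d5|ac|
→ t1 |0f|44|44|d5|
→ t2 |44|d5|d5|ac|
→ t3 |ac|d5|d5|44|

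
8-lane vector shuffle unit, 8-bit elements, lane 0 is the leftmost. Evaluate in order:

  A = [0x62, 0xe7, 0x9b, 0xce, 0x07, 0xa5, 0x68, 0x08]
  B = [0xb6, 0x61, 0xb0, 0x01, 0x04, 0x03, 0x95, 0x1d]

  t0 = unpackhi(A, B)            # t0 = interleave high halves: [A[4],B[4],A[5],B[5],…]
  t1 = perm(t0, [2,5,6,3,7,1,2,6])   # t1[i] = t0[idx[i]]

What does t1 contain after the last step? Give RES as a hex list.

RES = [0xa5, 0x95, 0x08, 0x03, 0x1d, 0x04, 0xa5, 0x08]

  t0: 07 04 a5 03 68 95 08 1d
  t1: a5 95 08 03 1d 04 a5 08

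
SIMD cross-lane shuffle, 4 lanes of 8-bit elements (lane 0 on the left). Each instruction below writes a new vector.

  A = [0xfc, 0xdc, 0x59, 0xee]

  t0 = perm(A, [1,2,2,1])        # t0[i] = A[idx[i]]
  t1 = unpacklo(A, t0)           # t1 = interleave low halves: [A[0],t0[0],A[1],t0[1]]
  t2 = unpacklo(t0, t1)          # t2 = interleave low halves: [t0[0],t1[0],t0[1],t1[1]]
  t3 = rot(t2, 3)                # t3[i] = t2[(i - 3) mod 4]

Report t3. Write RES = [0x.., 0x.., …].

RES = [ 0xfc  0x59  0xdc  0xdc ]

→ t0 |dc|59|59|dc|
→ t1 |fc|dc|dc|59|
→ t2 |dc|fc|59|dc|
→ t3 |fc|59|dc|dc|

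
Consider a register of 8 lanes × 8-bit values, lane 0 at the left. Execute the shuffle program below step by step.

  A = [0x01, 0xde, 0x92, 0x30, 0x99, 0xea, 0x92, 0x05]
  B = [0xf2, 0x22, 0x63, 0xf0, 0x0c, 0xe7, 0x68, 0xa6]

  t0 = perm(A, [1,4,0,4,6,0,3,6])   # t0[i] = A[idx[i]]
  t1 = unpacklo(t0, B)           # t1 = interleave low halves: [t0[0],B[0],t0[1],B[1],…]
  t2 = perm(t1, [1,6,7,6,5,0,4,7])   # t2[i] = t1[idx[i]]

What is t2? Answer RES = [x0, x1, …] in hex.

RES = [0xf2, 0x99, 0xf0, 0x99, 0x63, 0xde, 0x01, 0xf0]

  t0: de 99 01 99 92 01 30 92
  t1: de f2 99 22 01 63 99 f0
  t2: f2 99 f0 99 63 de 01 f0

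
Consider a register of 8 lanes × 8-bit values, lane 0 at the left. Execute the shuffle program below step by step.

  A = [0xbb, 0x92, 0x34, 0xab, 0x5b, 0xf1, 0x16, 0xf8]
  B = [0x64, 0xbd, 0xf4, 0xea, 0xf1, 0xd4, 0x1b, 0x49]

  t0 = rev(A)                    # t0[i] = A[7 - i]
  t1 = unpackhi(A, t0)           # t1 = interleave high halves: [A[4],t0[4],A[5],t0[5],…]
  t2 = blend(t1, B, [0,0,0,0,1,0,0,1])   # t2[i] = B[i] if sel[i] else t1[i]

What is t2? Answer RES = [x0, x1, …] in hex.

  t0: f8 16 f1 5b ab 34 92 bb
  t1: 5b ab f1 34 16 92 f8 bb
  t2: 5b ab f1 34 f1 92 f8 49

RES = [ 0x5b  0xab  0xf1  0x34  0xf1  0x92  0xf8  0x49 ]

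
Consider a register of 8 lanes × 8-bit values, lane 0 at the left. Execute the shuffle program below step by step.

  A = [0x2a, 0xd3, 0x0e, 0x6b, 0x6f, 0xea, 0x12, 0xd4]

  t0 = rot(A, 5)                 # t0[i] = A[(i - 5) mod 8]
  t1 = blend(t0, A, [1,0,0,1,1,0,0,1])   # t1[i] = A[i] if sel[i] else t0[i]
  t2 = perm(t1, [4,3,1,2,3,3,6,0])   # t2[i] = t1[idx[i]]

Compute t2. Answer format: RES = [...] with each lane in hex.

RES = [ 0x6f  0x6b  0x6f  0xea  0x6b  0x6b  0xd3  0x2a ]

→ t0 |6b|6f|ea|12|d4|2a|d3|0e|
→ t1 |2a|6f|ea|6b|6f|2a|d3|d4|
→ t2 |6f|6b|6f|ea|6b|6b|d3|2a|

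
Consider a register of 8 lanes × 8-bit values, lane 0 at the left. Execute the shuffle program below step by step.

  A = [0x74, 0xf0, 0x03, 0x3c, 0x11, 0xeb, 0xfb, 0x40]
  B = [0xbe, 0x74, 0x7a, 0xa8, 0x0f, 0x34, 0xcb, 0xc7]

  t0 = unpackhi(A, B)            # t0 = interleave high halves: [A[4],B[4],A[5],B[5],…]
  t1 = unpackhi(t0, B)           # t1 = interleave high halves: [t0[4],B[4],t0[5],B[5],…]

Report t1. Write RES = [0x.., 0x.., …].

RES = [ 0xfb  0x0f  0xcb  0x34  0x40  0xcb  0xc7  0xc7 ]

→ t0 |11|0f|eb|34|fb|cb|40|c7|
→ t1 |fb|0f|cb|34|40|cb|c7|c7|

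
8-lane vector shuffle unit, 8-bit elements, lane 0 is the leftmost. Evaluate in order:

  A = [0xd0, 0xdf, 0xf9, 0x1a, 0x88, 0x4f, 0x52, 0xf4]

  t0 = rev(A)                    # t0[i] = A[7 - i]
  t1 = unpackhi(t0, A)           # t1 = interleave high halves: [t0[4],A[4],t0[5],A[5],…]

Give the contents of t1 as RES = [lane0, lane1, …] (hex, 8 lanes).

t0 = [0xf4, 0x52, 0x4f, 0x88, 0x1a, 0xf9, 0xdf, 0xd0]
t1 = [0x1a, 0x88, 0xf9, 0x4f, 0xdf, 0x52, 0xd0, 0xf4]

RES = [0x1a, 0x88, 0xf9, 0x4f, 0xdf, 0x52, 0xd0, 0xf4]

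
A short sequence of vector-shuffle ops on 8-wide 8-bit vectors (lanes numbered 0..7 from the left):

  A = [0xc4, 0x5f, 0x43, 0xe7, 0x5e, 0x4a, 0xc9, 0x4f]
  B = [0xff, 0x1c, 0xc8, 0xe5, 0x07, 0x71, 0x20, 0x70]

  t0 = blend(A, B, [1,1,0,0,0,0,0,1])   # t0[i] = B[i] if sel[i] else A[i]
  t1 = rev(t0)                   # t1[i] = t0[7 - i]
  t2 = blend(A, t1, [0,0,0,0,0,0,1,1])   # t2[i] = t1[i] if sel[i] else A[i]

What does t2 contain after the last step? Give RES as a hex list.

RES = [0xc4, 0x5f, 0x43, 0xe7, 0x5e, 0x4a, 0x1c, 0xff]

  t0: ff 1c 43 e7 5e 4a c9 70
  t1: 70 c9 4a 5e e7 43 1c ff
  t2: c4 5f 43 e7 5e 4a 1c ff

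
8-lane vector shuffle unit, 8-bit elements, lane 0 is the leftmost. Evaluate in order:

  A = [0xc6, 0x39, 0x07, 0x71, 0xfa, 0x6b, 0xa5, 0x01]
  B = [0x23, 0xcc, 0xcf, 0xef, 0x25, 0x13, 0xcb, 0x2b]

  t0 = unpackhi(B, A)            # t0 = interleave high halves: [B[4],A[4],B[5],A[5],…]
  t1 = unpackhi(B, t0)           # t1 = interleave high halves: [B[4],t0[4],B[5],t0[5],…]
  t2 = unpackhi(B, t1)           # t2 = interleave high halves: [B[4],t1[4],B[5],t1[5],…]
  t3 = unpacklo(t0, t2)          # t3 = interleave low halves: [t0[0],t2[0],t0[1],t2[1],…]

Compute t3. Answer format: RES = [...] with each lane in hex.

RES = [ 0x25  0x25  0xfa  0xcb  0x13  0x13  0x6b  0x2b ]

t0 = [0x25, 0xfa, 0x13, 0x6b, 0xcb, 0xa5, 0x2b, 0x01]
t1 = [0x25, 0xcb, 0x13, 0xa5, 0xcb, 0x2b, 0x2b, 0x01]
t2 = [0x25, 0xcb, 0x13, 0x2b, 0xcb, 0x2b, 0x2b, 0x01]
t3 = [0x25, 0x25, 0xfa, 0xcb, 0x13, 0x13, 0x6b, 0x2b]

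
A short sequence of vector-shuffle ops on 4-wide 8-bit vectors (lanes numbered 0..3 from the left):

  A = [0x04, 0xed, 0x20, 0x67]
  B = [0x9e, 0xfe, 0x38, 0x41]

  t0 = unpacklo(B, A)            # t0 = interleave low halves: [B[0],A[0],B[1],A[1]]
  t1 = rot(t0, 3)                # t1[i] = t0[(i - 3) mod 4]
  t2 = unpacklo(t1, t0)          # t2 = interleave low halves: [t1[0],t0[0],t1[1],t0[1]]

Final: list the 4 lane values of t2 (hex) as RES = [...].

RES = [ 0x04  0x9e  0xfe  0x04 ]

  t0: 9e 04 fe ed
  t1: 04 fe ed 9e
  t2: 04 9e fe 04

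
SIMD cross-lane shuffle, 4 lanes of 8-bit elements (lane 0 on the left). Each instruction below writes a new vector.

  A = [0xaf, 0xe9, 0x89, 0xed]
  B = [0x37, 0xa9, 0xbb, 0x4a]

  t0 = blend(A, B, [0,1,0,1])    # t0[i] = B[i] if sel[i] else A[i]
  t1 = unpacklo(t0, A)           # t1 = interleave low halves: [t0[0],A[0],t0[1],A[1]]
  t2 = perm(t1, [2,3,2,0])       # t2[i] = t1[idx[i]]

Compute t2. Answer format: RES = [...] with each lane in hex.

RES = [ 0xa9  0xe9  0xa9  0xaf ]

t0 = [0xaf, 0xa9, 0x89, 0x4a]
t1 = [0xaf, 0xaf, 0xa9, 0xe9]
t2 = [0xa9, 0xe9, 0xa9, 0xaf]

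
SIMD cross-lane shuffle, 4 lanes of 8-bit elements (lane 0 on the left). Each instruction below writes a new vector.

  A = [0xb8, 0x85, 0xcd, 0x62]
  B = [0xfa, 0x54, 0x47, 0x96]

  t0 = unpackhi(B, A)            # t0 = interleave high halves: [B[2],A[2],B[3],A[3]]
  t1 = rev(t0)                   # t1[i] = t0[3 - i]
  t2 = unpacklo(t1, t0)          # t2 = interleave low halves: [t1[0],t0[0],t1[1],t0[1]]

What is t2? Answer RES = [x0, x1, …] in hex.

RES = [0x62, 0x47, 0x96, 0xcd]

  t0: 47 cd 96 62
  t1: 62 96 cd 47
  t2: 62 47 96 cd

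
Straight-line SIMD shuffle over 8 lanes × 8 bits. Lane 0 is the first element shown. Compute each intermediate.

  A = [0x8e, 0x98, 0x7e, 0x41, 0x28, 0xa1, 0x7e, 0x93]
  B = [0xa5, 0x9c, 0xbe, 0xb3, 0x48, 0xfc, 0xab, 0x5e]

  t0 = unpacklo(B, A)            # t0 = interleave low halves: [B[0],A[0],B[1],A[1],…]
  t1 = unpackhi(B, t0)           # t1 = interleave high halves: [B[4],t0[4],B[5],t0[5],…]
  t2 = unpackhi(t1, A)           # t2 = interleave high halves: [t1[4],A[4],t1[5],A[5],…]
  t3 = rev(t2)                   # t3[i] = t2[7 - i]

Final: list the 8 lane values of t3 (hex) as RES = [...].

t0 = [0xa5, 0x8e, 0x9c, 0x98, 0xbe, 0x7e, 0xb3, 0x41]
t1 = [0x48, 0xbe, 0xfc, 0x7e, 0xab, 0xb3, 0x5e, 0x41]
t2 = [0xab, 0x28, 0xb3, 0xa1, 0x5e, 0x7e, 0x41, 0x93]
t3 = [0x93, 0x41, 0x7e, 0x5e, 0xa1, 0xb3, 0x28, 0xab]

RES = [0x93, 0x41, 0x7e, 0x5e, 0xa1, 0xb3, 0x28, 0xab]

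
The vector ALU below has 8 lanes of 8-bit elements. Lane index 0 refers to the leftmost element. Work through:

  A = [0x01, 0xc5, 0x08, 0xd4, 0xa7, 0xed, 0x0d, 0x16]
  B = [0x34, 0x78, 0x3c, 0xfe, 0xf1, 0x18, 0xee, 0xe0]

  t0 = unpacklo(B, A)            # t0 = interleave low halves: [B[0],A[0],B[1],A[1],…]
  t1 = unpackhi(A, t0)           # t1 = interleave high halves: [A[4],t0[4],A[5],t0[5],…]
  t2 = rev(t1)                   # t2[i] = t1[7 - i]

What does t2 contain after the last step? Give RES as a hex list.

RES = [0xd4, 0x16, 0xfe, 0x0d, 0x08, 0xed, 0x3c, 0xa7]

  t0: 34 01 78 c5 3c 08 fe d4
  t1: a7 3c ed 08 0d fe 16 d4
  t2: d4 16 fe 0d 08 ed 3c a7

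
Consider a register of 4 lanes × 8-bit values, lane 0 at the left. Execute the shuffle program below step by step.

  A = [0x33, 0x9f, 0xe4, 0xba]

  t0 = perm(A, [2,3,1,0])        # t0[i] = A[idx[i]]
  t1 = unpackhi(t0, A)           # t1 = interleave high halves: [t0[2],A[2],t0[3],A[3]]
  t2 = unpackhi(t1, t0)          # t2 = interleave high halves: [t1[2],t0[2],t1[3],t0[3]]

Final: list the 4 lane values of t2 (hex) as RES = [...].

→ t0 |e4|ba|9f|33|
→ t1 |9f|e4|33|ba|
→ t2 |33|9f|ba|33|

RES = [0x33, 0x9f, 0xba, 0x33]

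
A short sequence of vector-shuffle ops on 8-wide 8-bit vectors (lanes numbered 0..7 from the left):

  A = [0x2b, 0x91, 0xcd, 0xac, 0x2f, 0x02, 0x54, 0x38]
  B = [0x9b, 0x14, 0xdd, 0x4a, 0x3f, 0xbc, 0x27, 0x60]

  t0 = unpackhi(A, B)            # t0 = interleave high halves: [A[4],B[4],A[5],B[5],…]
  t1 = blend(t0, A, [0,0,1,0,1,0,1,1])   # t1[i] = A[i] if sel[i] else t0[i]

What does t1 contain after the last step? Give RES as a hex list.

RES = [0x2f, 0x3f, 0xcd, 0xbc, 0x2f, 0x27, 0x54, 0x38]

t0 = [0x2f, 0x3f, 0x02, 0xbc, 0x54, 0x27, 0x38, 0x60]
t1 = [0x2f, 0x3f, 0xcd, 0xbc, 0x2f, 0x27, 0x54, 0x38]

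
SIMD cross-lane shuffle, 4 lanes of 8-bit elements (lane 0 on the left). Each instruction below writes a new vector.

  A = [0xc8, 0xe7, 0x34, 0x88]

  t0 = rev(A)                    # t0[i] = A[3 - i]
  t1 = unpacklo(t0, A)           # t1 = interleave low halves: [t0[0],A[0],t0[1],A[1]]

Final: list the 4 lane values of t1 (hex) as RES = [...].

  t0: 88 34 e7 c8
  t1: 88 c8 34 e7

RES = [ 0x88  0xc8  0x34  0xe7 ]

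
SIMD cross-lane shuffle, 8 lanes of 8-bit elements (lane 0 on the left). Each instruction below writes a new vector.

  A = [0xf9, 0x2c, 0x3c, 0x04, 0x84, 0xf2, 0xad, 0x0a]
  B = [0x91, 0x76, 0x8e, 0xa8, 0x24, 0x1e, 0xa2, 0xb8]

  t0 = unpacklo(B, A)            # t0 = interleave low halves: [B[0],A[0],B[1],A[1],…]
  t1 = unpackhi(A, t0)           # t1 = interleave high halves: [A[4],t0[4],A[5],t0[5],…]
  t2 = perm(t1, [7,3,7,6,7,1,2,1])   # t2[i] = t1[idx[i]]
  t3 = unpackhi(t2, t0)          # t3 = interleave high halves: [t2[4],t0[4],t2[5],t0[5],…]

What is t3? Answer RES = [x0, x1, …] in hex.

→ t0 |91|f9|76|2c|8e|3c|a8|04|
→ t1 |84|8e|f2|3c|ad|a8|0a|04|
→ t2 |04|3c|04|0a|04|8e|f2|8e|
→ t3 |04|8e|8e|3c|f2|a8|8e|04|

RES = [0x04, 0x8e, 0x8e, 0x3c, 0xf2, 0xa8, 0x8e, 0x04]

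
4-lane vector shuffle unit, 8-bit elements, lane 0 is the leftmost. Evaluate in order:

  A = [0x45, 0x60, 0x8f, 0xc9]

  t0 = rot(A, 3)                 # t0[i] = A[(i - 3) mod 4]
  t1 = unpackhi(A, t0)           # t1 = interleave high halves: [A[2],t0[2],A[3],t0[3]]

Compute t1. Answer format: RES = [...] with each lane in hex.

RES = [ 0x8f  0xc9  0xc9  0x45 ]

→ t0 |60|8f|c9|45|
→ t1 |8f|c9|c9|45|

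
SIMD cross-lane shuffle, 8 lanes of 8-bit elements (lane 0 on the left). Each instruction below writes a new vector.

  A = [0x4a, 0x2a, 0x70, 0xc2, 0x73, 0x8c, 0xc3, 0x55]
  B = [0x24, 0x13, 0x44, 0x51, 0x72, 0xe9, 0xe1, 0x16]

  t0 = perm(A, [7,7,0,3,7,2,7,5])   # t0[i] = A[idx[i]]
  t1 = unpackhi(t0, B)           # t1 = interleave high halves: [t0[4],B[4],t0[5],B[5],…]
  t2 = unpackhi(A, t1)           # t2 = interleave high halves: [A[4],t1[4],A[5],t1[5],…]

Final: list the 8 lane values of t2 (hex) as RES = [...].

RES = [ 0x73  0x55  0x8c  0xe1  0xc3  0x8c  0x55  0x16 ]

t0 = [0x55, 0x55, 0x4a, 0xc2, 0x55, 0x70, 0x55, 0x8c]
t1 = [0x55, 0x72, 0x70, 0xe9, 0x55, 0xe1, 0x8c, 0x16]
t2 = [0x73, 0x55, 0x8c, 0xe1, 0xc3, 0x8c, 0x55, 0x16]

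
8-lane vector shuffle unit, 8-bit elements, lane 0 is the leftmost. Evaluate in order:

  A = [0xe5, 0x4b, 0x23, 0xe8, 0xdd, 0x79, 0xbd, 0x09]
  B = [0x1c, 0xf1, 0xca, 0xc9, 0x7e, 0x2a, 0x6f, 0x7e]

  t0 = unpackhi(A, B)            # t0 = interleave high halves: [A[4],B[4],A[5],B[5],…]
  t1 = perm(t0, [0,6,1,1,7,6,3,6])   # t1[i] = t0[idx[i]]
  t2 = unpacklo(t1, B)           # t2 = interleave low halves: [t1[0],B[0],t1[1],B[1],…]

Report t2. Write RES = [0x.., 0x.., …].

  t0: dd 7e 79 2a bd 6f 09 7e
  t1: dd 09 7e 7e 7e 09 2a 09
  t2: dd 1c 09 f1 7e ca 7e c9

RES = [0xdd, 0x1c, 0x09, 0xf1, 0x7e, 0xca, 0x7e, 0xc9]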